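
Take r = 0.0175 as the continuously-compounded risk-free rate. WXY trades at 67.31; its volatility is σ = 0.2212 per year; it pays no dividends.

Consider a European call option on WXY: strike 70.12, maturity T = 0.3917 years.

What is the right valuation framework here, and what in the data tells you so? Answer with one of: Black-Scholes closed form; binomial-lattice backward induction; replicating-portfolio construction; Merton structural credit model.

Key observation: everything needed for the exact continuous-time valuation of the European call on WXY (strike 70.12) is given, and no feature rules the closed form out.

framework: Black-Scholes closed form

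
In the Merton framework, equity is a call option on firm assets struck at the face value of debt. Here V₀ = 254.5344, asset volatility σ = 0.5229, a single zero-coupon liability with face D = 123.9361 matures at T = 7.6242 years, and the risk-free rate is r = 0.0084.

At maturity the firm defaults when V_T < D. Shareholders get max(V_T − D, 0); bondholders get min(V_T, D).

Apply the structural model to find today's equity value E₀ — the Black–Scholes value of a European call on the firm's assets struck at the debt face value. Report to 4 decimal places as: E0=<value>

E0=178.4593

With assets at 254.5344 and a single debt payment of 123.9361 at 7.6242 years:
d₁ = [ln(V₀/D) + (r + σ²/2)T] / (σ√T)
   = [ln(254.5344/123.9361) + (0.0084 + 0.5·0.5229²)·7.6242] / (0.5229·√7.6242)
   = [0.719670 + 1.106364] / 1.443829 = 1.264716
d₂ = d₁ − σ√T = 1.264716 − 1.443829 = -0.179113
N(d₁) = 0.897014,  N(d₂) = 0.428925,  e^(−rT) = 0.937964
E₀ = V₀·N(d₁) − D·e^(−rT)·N(d₂)
   = 254.5344·0.897014 − 123.9361·0.937964·0.428925 = 178.459313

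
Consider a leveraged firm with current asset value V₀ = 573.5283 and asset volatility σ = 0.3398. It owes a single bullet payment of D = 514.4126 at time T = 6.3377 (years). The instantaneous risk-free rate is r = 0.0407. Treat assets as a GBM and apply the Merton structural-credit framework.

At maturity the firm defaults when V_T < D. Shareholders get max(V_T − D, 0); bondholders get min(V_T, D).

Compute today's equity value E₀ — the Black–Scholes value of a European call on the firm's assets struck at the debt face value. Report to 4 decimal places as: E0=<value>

Apply the equity-as-call identities (strike 514.4126, horizon 6.3377 years):
d₁ = [ln(V₀/D) + (r + σ²/2)T] / (σ√T)
   = [ln(573.5283/514.4126) + (0.0407 + 0.5·0.3398²)·6.3377] / (0.3398·√6.3377)
   = [0.108782 + 0.623833] / 0.855439 = 0.856419
d₂ = d₁ − σ√T = 0.856419 − 0.855439 = 0.000979
N(d₁) = 0.804117,  N(d₂) = 0.500391,  e^(−rT) = 0.772638
E₀ = V₀·N(d₁) − D·e^(−rT)·N(d₂)
   = 573.5283·0.804117 − 514.4126·0.772638·0.500391 = 262.301089

E0=262.3011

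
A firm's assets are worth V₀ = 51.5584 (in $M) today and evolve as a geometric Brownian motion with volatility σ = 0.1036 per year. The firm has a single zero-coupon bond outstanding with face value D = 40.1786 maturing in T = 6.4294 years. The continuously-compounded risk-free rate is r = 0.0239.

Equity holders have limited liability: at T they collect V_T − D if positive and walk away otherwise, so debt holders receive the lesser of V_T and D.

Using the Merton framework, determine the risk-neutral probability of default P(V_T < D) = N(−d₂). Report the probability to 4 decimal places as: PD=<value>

PD=0.0803

Work the structural quantities from V₀ = 51.5584 against face 40.1786:
d₁ = [ln(V₀/D) + (r + σ²/2)T] / (σ√T)
   = [ln(51.5584/40.1786) + (0.0239 + 0.5·0.1036²)·6.4294] / (0.1036·√6.4294)
   = [0.249381 + 0.188166] / 0.262691 = 1.665633
d₂ = d₁ − σ√T = 1.665633 − 0.262691 = 1.402942
risk-neutral PD = N(−d₂) = N(-1.402942) = 0.080317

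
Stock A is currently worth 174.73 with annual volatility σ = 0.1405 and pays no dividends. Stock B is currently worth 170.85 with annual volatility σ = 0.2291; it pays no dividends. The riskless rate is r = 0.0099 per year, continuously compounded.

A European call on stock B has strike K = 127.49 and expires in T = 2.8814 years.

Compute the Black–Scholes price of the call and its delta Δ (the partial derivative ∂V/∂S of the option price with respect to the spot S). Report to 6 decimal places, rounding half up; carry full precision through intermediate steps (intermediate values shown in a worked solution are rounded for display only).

σ√T = 0.2291·√2.8814 = 0.388890
d₁ = (ln(S/K) + (r+σ²/2)T) / (σ√T) = (ln(170.85/127.49) + (0.0099+0.2291²/2)·2.8814) / 0.388890 = (0.292748 + 0.104144) / 0.388890 = 1.020575
d₂ = d₁ − σ√T = 1.020575 − 0.388890 = 0.631685
e^{−rT} = 0.971877
N(d₁) = 0.846272,  N(d₂) = 0.736204
Call price V = S·N(d₁) − K·e^{−rT}·N(d₂) = 144.585602 − 91.219045 = 53.366557
Δ = N(d₁) = 0.846272

price = 53.366557
Δ = 0.846272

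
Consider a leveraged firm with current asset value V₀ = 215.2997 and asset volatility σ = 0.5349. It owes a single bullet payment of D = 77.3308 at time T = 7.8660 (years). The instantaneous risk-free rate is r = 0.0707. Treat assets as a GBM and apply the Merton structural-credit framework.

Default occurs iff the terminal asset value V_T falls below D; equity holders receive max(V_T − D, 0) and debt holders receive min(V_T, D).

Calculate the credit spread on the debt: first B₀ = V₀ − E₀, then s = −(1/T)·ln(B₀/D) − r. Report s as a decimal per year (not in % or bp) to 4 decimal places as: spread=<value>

spread=0.0296

With assets at 215.2997 and a single debt payment of 77.3308 at 7.8660 years:
d₁ = [ln(V₀/D) + (r + σ²/2)T] / (σ√T)
   = [ln(215.2997/77.3308) + (0.0707 + 0.5·0.5349²)·7.8660] / (0.5349·√7.8660)
   = [1.023939 + 1.681428] / 1.500201 = 1.803336
d₂ = d₁ − σ√T = 1.803336 − 1.500201 = 0.303134
N(d₁) = 0.964332,  N(d₂) = 0.619106,  e^(−rT) = 0.573426
E₀ = V₀·N(d₁) − D·e^(−rT)·N(d₂)
   = 215.2997·0.964332 − 77.3308·0.573426·0.619106 = 180.167106
B₀ = V₀ − E₀ = 215.2997 − 180.167106 = 35.132594
spread = −(1/T)·ln(B₀/D) − r = −(1/7.8660)·ln(35.132594/77.3308) − 0.0707 = 0.02960041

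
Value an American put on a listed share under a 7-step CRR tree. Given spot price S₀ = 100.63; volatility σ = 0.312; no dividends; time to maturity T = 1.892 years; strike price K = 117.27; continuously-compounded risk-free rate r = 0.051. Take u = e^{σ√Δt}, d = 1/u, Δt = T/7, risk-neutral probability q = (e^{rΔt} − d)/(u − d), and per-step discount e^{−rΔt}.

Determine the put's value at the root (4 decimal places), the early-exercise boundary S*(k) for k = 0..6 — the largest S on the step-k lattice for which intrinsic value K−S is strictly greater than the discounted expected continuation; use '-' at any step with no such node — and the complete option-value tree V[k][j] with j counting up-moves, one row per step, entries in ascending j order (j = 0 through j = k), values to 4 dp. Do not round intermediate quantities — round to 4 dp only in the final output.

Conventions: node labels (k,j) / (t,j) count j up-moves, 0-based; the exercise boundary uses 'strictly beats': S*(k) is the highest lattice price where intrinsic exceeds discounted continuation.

price = 22.7462
boundary = - - 72.7507 85.5623 72.7507 85.5623 100.6300
tree:
22.7462
32.4226 13.7808
44.5193 21.3250 6.6818
55.4125 31.7077 11.6200 1.9703
64.6747 44.5193 19.6168 4.0124 0.0000
72.5500 55.4125 31.7077 8.1711 0.0000 0.0000
79.2461 64.6747 44.5193 16.6400 0.0000 0.0000 0.0000
84.9395 72.5500 55.4125 31.7077 0.0000 0.0000 0.0000 0.0000

Δt=0.27029, u=1.17610, d=0.85027, q=0.50214, disc=e^(-rΔt)=0.98631
k=7 terminal: V=max(K-S,0) → 84.9395 72.5500 55.4125 31.7077 0.0000 0.0000 0.0000 0.0000
k=6: j=0 S=38.0239 intr=79.2461 cont=77.6406 V=79.2461[EX]; j=1 S=52.5953 intr=64.6747 cont=63.0692 V=64.6747[EX]; j=2 S=72.7507 intr=44.5193 cont=42.9138 V=44.5193[EX]; j=3 S=100.6300 intr=16.6400 cont=15.5700 V=16.6400[EX]; j=4 S=139.1931 intr=0.0000 cont=0.0000 V=0.0000[hold]; j=5 S=192.5341 intr=0.0000 cont=0.0000 V=0.0000[hold]; j=6 S=266.3163 intr=0.0000 cont=0.0000 V=0.0000[hold]  S*(6)=100.6300
k=5: j=0 S=44.7200 intr=72.5500 cont=70.9445 V=72.5500[EX]; j=1 S=61.8575 intr=55.4125 cont=53.8071 V=55.4125[EX]; j=2 S=85.5623 intr=31.7077 cont=30.1023 V=31.7077[EX]; j=3 S=118.3512 intr=0.0000 cont=8.1711 V=8.1711[hold]; j=4 S=163.7053 intr=0.0000 cont=0.0000 V=0.0000[hold]; j=5 S=226.4398 intr=0.0000 cont=0.0000 V=0.0000[hold]  S*(5)=85.5623
k=4: j=0 S=52.5953 intr=64.6747 cont=63.0692 V=64.6747[EX]; j=1 S=72.7507 intr=44.5193 cont=42.9138 V=44.5193[EX]; j=2 S=100.6300 intr=16.6400 cont=19.6168 V=19.6168[hold]; j=3 S=139.1931 intr=0.0000 cont=4.0124 V=4.0124[hold]; j=4 S=192.5341 intr=0.0000 cont=0.0000 V=0.0000[hold]  S*(4)=72.7507
k=3: j=0 S=61.8575 intr=55.4125 cont=53.8071 V=55.4125[EX]; j=1 S=85.5623 intr=31.7077 cont=31.5766 V=31.7077[EX]; j=2 S=118.3512 intr=0.0000 cont=11.6200 V=11.6200[hold]; j=3 S=163.7053 intr=0.0000 cont=1.9703 V=1.9703[hold]  S*(3)=85.5623
k=2: j=0 S=72.7507 intr=44.5193 cont=42.9138 V=44.5193[EX]; j=1 S=100.6300 intr=16.6400 cont=21.3250 V=21.3250[hold]; j=2 S=139.1931 intr=0.0000 cont=6.6818 V=6.6818[hold]  S*(2)=72.7507
k=1: j=0 S=85.5623 intr=31.7077 cont=32.4226 V=32.4226[hold]; j=1 S=118.3512 intr=0.0000 cont=13.7808 V=13.7808[hold]  S*(1)=-
k=0: j=0 S=100.6300 intr=16.6400 cont=22.7462 V=22.7462[hold]  S*(0)=-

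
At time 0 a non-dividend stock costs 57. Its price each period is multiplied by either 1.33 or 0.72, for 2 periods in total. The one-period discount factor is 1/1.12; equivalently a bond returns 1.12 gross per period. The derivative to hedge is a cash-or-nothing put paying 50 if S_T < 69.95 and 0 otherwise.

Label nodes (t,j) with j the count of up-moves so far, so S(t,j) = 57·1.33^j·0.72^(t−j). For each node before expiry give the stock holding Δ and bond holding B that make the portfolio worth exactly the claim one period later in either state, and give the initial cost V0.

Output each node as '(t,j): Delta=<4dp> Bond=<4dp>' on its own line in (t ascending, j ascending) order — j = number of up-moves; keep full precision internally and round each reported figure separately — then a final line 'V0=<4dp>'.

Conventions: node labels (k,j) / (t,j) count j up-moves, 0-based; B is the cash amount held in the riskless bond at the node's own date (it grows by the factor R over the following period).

(0,0): Delta=-0.8419 Bond=70.7105
(1,0): Delta=0.0000 Bond=44.6429
(1,1): Delta=-1.0812 Bond=97.3361
V0=22.7203

Since d<R<u, set p* = (R−d)/(u−d) = 0.6557; price each node as the discounted p*-expectation of its children.
At maturity the claim pays: V(2,0)=50.0000, V(2,1)=50.0000, V(2,2)=0.0000
(1,0): S=41.0400. Δ = (V_up−V_dn)/(S_up−S_dn) = (50.0000−50.0000)/(54.5832−29.5488) = 0.0000. V = [p*·50.0000 + (1−p*)·50.0000]/1.12 = 44.6429. B = V − Δ·S = 44.6429.
(1,1): S=75.8100. Δ = (V_up−V_dn)/(S_up−S_dn) = (0.0000−50.0000)/(100.8273−54.5832) = -1.0812. V = [p*·0.0000 + (1−p*)·50.0000]/1.12 = 15.3689. B = V − Δ·S = 97.3361.
(0,0): S=57.0000. Δ = (V_up−V_dn)/(S_up−S_dn) = (15.3689−44.6429)/(75.8100−41.0400) = -0.8419. V = [p*·15.3689 + (1−p*)·44.6429]/1.12 = 22.7203. B = V − Δ·S = 70.7105.
Sanity check at the root: Δ(0,0)·S0 + B(0,0) reproduces V0 = 22.7203.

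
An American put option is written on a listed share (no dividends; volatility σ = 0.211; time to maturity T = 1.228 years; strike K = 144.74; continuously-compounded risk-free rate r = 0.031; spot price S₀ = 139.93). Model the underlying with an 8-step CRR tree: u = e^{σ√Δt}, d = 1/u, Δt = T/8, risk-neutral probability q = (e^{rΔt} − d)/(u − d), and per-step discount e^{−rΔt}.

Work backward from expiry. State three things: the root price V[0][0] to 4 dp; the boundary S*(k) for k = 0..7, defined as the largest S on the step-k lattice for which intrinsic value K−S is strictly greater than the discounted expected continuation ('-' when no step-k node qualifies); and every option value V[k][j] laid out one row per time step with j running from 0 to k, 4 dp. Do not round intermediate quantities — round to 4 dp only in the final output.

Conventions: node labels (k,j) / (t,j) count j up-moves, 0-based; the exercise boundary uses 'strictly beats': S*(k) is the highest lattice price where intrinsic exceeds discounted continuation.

params: Δt=0.15350 u=1.08618 d=0.92066 q=0.50816 e^(-rΔt)=0.99525
t_8 payoffs: 72.5140 59.5286 44.2085 26.1341 4.8100 0.0000 0.0000 0.0000 0.0000
t_7: node(7,0) S=78.4505 payoff=66.2895 vs cont=65.6024 → 66.2895 [stop]  node(7,1) S=92.5550 payoff=52.1850 vs cont=51.4979 → 52.1850 [stop]  node(7,2) S=109.1954 payoff=35.5446 vs cont=34.8575 → 35.5446 [stop]  node(7,3) S=128.8275 payoff=15.9125 vs cont=15.2254 → 15.9125 [stop]  node(7,4) S=151.9893 payoff=0.0000 vs cont=2.3545 → 2.3545 [wait]  node(7,5) S=179.3153 payoff=0.0000 vs cont=0.0000 → 0.0000 [wait]  node(7,6) S=211.5543 payoff=0.0000 vs cont=0.0000 → 0.0000 [wait]  node(7,7) S=249.5894 payoff=0.0000 vs cont=0.0000 → 0.0000 [wait]  ⇒ S*(7)=128.8275
t_6: node(6,0) S=85.2114 payoff=59.5286 vs cont=58.8415 → 59.5286 [stop]  node(6,1) S=100.5315 payoff=44.2085 vs cont=43.5214 → 44.2085 [stop]  node(6,2) S=118.6059 payoff=26.1341 vs cont=25.4469 → 26.1341 [stop]  node(6,3) S=139.9300 payoff=4.8100 vs cont=8.9800 → 8.9800 [wait]  node(6,4) S=165.0879 payoff=0.0000 vs cont=1.1525 → 1.1525 [wait]  node(6,5) S=194.7689 payoff=0.0000 vs cont=0.0000 → 0.0000 [wait]  node(6,6) S=229.7862 payoff=0.0000 vs cont=0.0000 → 0.0000 [wait]  ⇒ S*(6)=118.6059
t_5: node(5,0) S=92.5550 payoff=52.1850 vs cont=51.4979 → 52.1850 [stop]  node(5,1) S=109.1954 payoff=35.5446 vs cont=34.8575 → 35.5446 [stop]  node(5,2) S=128.8275 payoff=15.9125 vs cont=17.3344 → 17.3344 [wait]  node(5,3) S=151.9893 payoff=0.0000 vs cont=4.9786 → 4.9786 [wait]  node(5,4) S=179.3153 payoff=0.0000 vs cont=0.5642 → 0.5642 [wait]  node(5,5) S=211.5543 payoff=0.0000 vs cont=0.0000 → 0.0000 [wait]  ⇒ S*(5)=109.1954
t_4: node(4,0) S=100.5315 payoff=44.2085 vs cont=43.5214 → 44.2085 [stop]  node(4,1) S=118.6059 payoff=26.1341 vs cont=26.1661 → 26.1661 [wait]  node(4,2) S=139.9300 payoff=4.8100 vs cont=11.0032 → 11.0032 [wait]  node(4,3) S=165.0879 payoff=0.0000 vs cont=2.7224 → 2.7224 [wait]  node(4,4) S=194.7689 payoff=0.0000 vs cont=0.2762 → 0.2762 [wait]  ⇒ S*(4)=100.5315
t_3: node(3,0) S=109.1954 payoff=35.5446 vs cont=34.8737 → 35.5446 [stop]  node(3,1) S=128.8275 payoff=15.9125 vs cont=18.3732 → 18.3732 [wait]  node(3,2) S=151.9893 payoff=0.0000 vs cont=6.7629 → 6.7629 [wait]  node(3,3) S=179.3153 payoff=0.0000 vs cont=1.4723 → 1.4723 [wait]  ⇒ S*(3)=109.1954
t_2: node(2,0) S=118.6059 payoff=26.1341 vs cont=26.6915 → 26.6915 [wait]  node(2,1) S=139.9300 payoff=4.8100 vs cont=12.4141 → 12.4141 [wait]  node(2,2) S=165.0879 payoff=0.0000 vs cont=4.0551 → 4.0551 [wait]  ⇒ S*(2)=-
t_1: node(1,0) S=128.8275 payoff=15.9125 vs cont=19.3440 → 19.3440 [wait]  node(1,1) S=151.9893 payoff=0.0000 vs cont=8.1276 → 8.1276 [wait]  ⇒ S*(1)=-
t_0: node(0,0) S=139.9300 payoff=4.8100 vs cont=13.5795 → 13.5795 [wait]  ⇒ S*(0)=-

price = 13.5795
boundary = - - - 109.1954 100.5315 109.1954 118.6059 128.8275
tree:
13.5795
19.3440 8.1276
26.6915 12.4141 4.0551
35.5446 18.3732 6.7629 1.4723
44.2085 26.1661 11.0032 2.7224 0.2762
52.1850 35.5446 17.3344 4.9786 0.5642 0.0000
59.5286 44.2085 26.1341 8.9800 1.1525 0.0000 0.0000
66.2895 52.1850 35.5446 15.9125 2.3545 0.0000 0.0000 0.0000
72.5140 59.5286 44.2085 26.1341 4.8100 0.0000 0.0000 0.0000 0.0000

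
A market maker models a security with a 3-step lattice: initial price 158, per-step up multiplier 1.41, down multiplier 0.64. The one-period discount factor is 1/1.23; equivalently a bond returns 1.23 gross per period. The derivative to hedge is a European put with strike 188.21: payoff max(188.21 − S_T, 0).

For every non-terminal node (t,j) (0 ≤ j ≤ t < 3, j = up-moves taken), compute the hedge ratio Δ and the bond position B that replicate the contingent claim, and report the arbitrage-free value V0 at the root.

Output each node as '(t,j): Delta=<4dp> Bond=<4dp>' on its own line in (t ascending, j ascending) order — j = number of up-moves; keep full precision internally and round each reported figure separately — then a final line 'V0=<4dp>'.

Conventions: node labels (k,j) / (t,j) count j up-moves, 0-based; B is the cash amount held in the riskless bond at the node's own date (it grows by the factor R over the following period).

Since d<R<u, set p* = (R−d)/(u−d) = 0.7662; price each node as the discounted p*-expectation of its children.
Payoffs at expiry: V(3,0)=146.7912, V(3,1)=96.9593, V(3,2)=0.0000, V(3,3)=0.0000
Node (2,0) S=64.7168: V=(p*·96.9593+(1−p*)·146.7912)/1.23=88.2995; Δ=(96.9593−146.7912)/(91.2507−41.4188)=-1.0000; B=V−Δ·S=153.0163
Node (2,1) S=142.5792: V=(p*·0.0000+(1−p*)·96.9593)/1.23=18.4275; Δ=(0.0000−96.9593)/(201.0367−91.2507)=-0.8832; B=V−Δ·S=144.3487
Node (2,2) S=314.1198: V=(p*·0.0000+(1−p*)·0.0000)/1.23=0.0000; Δ=(0.0000−0.0000)/(442.9089−201.0367)=0.0000; B=V−Δ·S=0.0000
Node (1,0) S=101.1200: V=(p*·18.4275+(1−p*)·88.2995)/1.23=28.2611; Δ=(18.4275−88.2995)/(142.5792−64.7168)=-0.8974; B=V−Δ·S=119.0040
Node (1,1) S=222.7800: V=(p*·0.0000+(1−p*)·18.4275)/1.23=3.5022; Δ=(0.0000−18.4275)/(314.1198−142.5792)=-0.1074; B=V−Δ·S=27.4340
Node (0,0) S=158.0000: V=(p*·3.5022+(1−p*)·28.2611)/1.23=7.5529; Δ=(3.5022−28.2611)/(222.7800−101.1200)=-0.2035; B=V−Δ·S=39.7073
Verification: the root portfolio costs Δ(0,0)·S0 + B(0,0) = 7.5529, matching V0.

(0,0): Delta=-0.2035 Bond=39.7073
(1,0): Delta=-0.8974 Bond=119.0040
(1,1): Delta=-0.1074 Bond=27.4340
(2,0): Delta=-1.0000 Bond=153.0163
(2,1): Delta=-0.8832 Bond=144.3487
(2,2): Delta=0.0000 Bond=0.0000
V0=7.5529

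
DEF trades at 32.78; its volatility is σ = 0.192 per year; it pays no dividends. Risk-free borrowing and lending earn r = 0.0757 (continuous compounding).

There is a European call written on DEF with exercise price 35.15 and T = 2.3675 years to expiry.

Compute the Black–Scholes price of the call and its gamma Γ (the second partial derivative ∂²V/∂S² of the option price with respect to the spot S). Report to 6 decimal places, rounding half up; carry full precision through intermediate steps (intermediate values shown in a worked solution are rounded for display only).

σ√T = 0.192·√2.3675 = 0.295424
d₁ = (ln(S/K) + (r+σ²/2)T) / (σ√T) = (ln(32.78/35.15) + (0.0757+0.192²/2)·2.3675) / 0.295424 = (-0.069806 + 0.222858) / 0.295424 = 0.518073
d₂ = d₁ − σ√T = 0.518073 − 0.295424 = 0.222649
e^{−rT} = 0.835922
N(d₁) = 0.697796,  N(d₂) = 0.588096
Call price V = S·N(d₁) − K·e^{−rT}·N(d₂) = 22.873768 − 17.279818 = 5.593950
φ(d₁) = (1/√(2π))·e^{−d₁²/2} = 0.348841
Γ = φ(d₁) / (S·σ·√T) = 0.036022

price = 5.593950
Γ = 0.036022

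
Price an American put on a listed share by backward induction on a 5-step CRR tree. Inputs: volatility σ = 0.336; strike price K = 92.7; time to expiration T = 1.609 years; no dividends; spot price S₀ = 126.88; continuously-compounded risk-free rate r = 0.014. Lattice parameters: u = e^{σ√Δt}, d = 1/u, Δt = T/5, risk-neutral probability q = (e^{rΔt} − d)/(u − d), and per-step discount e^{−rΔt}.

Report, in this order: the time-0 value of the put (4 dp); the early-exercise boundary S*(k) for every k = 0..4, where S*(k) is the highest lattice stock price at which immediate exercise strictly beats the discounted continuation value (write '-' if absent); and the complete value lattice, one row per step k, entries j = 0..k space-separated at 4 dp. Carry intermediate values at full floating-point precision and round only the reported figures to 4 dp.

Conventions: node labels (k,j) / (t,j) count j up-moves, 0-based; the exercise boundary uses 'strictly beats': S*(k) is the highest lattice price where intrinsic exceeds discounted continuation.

Δt=0.32180  u=1.20998  d=0.82646  q=0.46427  discount=0.99550
step 5 (expiry): payoffs max(K−S,0) = 43.7783 21.0761 0.0000 0.0000 0.0000 0.0000
step 4: (k=4,j=0): S=59.1943, K−S=33.5057, hold=33.0890 ⇒ V=33.5057 exercise | (k=4,j=1): S=86.6636, K−S=6.0364, hold=11.2404 ⇒ V=11.2404 continue | (k=4,j=2): S=126.8800, K−S=0.0000, hold=0.0000 ⇒ V=0.0000 continue | (k=4,j=3): S=185.7590, K−S=0.0000, hold=0.0000 ⇒ V=0.0000 continue | (k=4,j=4): S=271.9609, K−S=0.0000, hold=0.0000 ⇒ V=0.0000 continue  boundary S*=59.1943
step 3: (k=3,j=0): S=71.6239, K−S=21.0761, hold=23.0645 ⇒ V=23.0645 continue | (k=3,j=1): S=104.8612, K−S=0.0000, hold=5.9948 ⇒ V=5.9948 continue | (k=3,j=2): S=153.5223, K−S=0.0000, hold=0.0000 ⇒ V=0.0000 continue | (k=3,j=3): S=224.7647, K−S=0.0000, hold=0.0000 ⇒ V=0.0000 continue  boundary S*=-
step 2: (k=2,j=0): S=86.6636, K−S=6.0364, hold=15.0716 ⇒ V=15.0716 continue | (k=2,j=1): S=126.8800, K−S=0.0000, hold=3.1972 ⇒ V=3.1972 continue | (k=2,j=2): S=185.7590, K−S=0.0000, hold=0.0000 ⇒ V=0.0000 continue  boundary S*=-
step 1: (k=1,j=0): S=104.8612, K−S=0.0000, hold=9.5157 ⇒ V=9.5157 continue | (k=1,j=1): S=153.5223, K−S=0.0000, hold=1.7051 ⇒ V=1.7051 continue  boundary S*=-
step 0: (k=0,j=0): S=126.8800, K−S=0.0000, hold=5.8631 ⇒ V=5.8631 continue  boundary S*=-

price = 5.8631
boundary = - - - - 59.1943
tree:
5.8631
9.5157 1.7051
15.0716 3.1972 0.0000
23.0645 5.9948 0.0000 0.0000
33.5057 11.2404 0.0000 0.0000 0.0000
43.7783 21.0761 0.0000 0.0000 0.0000 0.0000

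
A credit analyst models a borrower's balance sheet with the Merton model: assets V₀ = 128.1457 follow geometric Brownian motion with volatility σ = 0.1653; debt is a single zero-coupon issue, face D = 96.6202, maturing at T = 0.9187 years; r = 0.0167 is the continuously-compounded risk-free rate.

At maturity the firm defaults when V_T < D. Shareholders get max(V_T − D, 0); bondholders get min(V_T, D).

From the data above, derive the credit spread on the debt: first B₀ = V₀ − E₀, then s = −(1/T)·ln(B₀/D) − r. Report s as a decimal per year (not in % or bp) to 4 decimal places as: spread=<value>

spread=0.0023

Equity is a call on the firm's assets struck at D = 96.6202:
d₁ = [ln(V₀/D) + (r + σ²/2)T] / (σ√T)
   = [ln(128.1457/96.6202) + (0.0167 + 0.5·0.1653²)·0.9187] / (0.1653·√0.9187)
   = [0.282380 + 0.027894] / 0.158438 = 1.958327
d₂ = d₁ − σ√T = 1.958327 − 0.158438 = 1.799889
N(d₁) = 0.974904,  N(d₂) = 0.964061,  e^(−rT) = 0.984775
E₀ = V₀·N(d₁) − D·e^(−rT)·N(d₂)
   = 128.1457·0.974904 − 96.6202·0.984775·0.964061 = 33.200213
B₀ = V₀ − E₀ = 128.1457 − 33.200213 = 94.945487
spread = −(1/T)·ln(B₀/D) − r = −(1/0.9187)·ln(94.945487/96.6202) − 0.0167 = 0.00233224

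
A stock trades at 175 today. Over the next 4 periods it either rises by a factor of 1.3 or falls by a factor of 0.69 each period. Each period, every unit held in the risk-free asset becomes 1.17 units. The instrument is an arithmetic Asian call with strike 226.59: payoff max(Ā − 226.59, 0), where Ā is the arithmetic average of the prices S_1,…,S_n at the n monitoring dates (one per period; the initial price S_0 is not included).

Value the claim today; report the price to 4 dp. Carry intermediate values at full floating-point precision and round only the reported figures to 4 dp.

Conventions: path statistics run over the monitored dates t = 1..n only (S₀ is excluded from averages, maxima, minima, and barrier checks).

No-arbitrage gives p* = (R−d)/(u−d) = 0.7869: enumerate every path, weight its payoff by its p*-probability, and discount by R^4.
Enumerate all 2^4 = 16 price paths (U = up ×1.3, D = down ×0.69); each path with k up-moves has probability p*^k·(1−p*)^(4−k).
DDDD: Ā=75.3060, payoff=0.0000, prob=0.002063
UDDD: Ā=141.8809, payoff=0.0000, prob=0.007616
DUDD: Ā=115.1934, payoff=0.0000, prob=0.007616
UUDD: Ā=217.0310, payoff=0.0000, prob=0.028122
DDUD: Ā=96.7790, payoff=0.0000, prob=0.007616
UDUD: Ā=182.3373, payoff=0.0000, prob=0.028122
DUUD: Ā=155.6498, payoff=0.0000, prob=0.028122
UUUD: Ā=293.2532, payoff=66.6632, prob=0.103836
DDDU: Ā=84.0731, payoff=0.0000, prob=0.007616
UDDU: Ā=158.3986, payoff=0.0000, prob=0.028122
DUDU: Ā=131.7111, payoff=0.0000, prob=0.028122
UUDU: Ā=248.1513, payoff=21.5613, prob=0.103836
DDUU: Ā=113.2967, payoff=0.0000, prob=0.028122
UDUU: Ā=213.4576, payoff=0.0000, prob=0.103836
DUUU: Ā=186.7701, payoff=0.0000, prob=0.103836
UUUU: Ā=351.8856, payoff=125.2956, prob=0.383394
Price = Σ prob·payoff / R^4 = 57.198498 / 1.873887 = 30.5240

price = 30.5240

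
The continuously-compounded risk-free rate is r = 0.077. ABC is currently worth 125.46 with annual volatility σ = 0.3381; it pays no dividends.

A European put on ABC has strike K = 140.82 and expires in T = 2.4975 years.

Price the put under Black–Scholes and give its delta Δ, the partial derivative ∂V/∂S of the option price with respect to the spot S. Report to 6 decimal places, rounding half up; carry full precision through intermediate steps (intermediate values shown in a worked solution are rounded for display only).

price = 21.069626
Δ = -0.340567

σ√T = 0.3381·√2.4975 = 0.534316
d₁ = (ln(S/K) + (r+σ²/2)T) / (σ√T) = (ln(125.46/140.82) + (0.077+0.3381²/2)·2.4975) / 0.534316 = (-0.115495 + 0.335054) / 0.534316 = 0.410916
d₂ = d₁ − σ√T = 0.410916 − 0.534316 = -0.123400
e^{−rT} = 0.825053
N(−d₁) = 0.340567,  N(−d₂) = 0.549105
Put price V = K·e^{−rT}·N(−d₂) − S·N(−d₁) = 63.797190 − 42.727564 = 21.069626
Δ = −N(−d₁) = -0.340567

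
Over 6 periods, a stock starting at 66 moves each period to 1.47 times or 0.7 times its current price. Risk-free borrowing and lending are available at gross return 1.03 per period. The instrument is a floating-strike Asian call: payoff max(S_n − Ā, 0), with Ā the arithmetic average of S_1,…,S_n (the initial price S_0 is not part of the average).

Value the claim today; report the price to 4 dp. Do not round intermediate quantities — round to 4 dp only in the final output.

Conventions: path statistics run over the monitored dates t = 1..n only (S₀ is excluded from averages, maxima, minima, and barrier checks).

With p* = (R−d)/(u−d) = 0.4286, sum probability × payoff across the paths and divide by R^6.
Enumerate all 2^6 = 64 price paths (U = up ×1.47, D = down ×0.7); each path with k up-moves has probability p*^k·(1−p*)^(6−k).
DDDDDD: Ā=22.6470, payoff=0.0000, prob=0.034815
UDDDDD: Ā=47.5587, payoff=0.0000, prob=0.026112
DUDDDD: Ā=39.0887, payoff=0.0000, prob=0.026112
UUDDDD: Ā=82.0863, payoff=0.0000, prob=0.019584
DDUDDD: Ā=33.1597, payoff=0.0000, prob=0.026112
UDUDDD: Ā=69.6354, payoff=0.0000, prob=0.019584
DUUDDD: Ā=61.1654, payoff=0.0000, prob=0.019584
UUUDDD: Ā=128.4474, payoff=0.0000, prob=0.014688
DDDUDD: Ā=29.0094, payoff=0.0000, prob=0.026112
UDDUDD: Ā=60.9198, payoff=0.0000, prob=0.019584
DUDUDD: Ā=52.4498, payoff=0.0000, prob=0.019584
UUDUDD: Ā=110.1445, payoff=0.0000, prob=0.014688
DDUUDD: Ā=46.5208, payoff=0.0000, prob=0.019584
UDUUDD: Ā=97.6936, payoff=0.0000, prob=0.014688
DUUUDD: Ā=89.2236, payoff=0.0000, prob=0.014688
UUUUDD: Ā=187.3696, payoff=0.0000, prob=0.011016
DDDDUD: Ā=26.1042, payoff=0.0000, prob=0.026112
UDDDUD: Ā=54.8188, payoff=0.0000, prob=0.019584
DUDDUD: Ā=46.3488, payoff=0.0000, prob=0.019584
UUDDUD: Ā=97.3326, payoff=0.0000, prob=0.014688
DDUDUD: Ā=40.4198, payoff=0.0000, prob=0.019584
UDUDUD: Ā=84.8817, payoff=0.0000, prob=0.014688
DUUDUD: Ā=76.4117, payoff=0.0000, prob=0.014688
UUUDUD: Ā=160.4645, payoff=0.0000, prob=0.011016
DDDUUD: Ā=36.2695, payoff=0.0000, prob=0.019584
UDDUUD: Ā=76.1660, payoff=0.0000, prob=0.014688
DUDUUD: Ā=67.6960, payoff=4.2141, prob=0.014688
UUDUUD: Ā=142.1617, payoff=8.8496, prob=0.011016
DDUUUD: Ā=61.7670, payoff=10.1431, prob=0.014688
UDUUUD: Ā=129.7108, payoff=21.3005, prob=0.011016
DUUUUD: Ā=121.2408, payoff=29.7705, prob=0.011016
UUUUUD: Ā=254.6056, payoff=62.5181, prob=0.008262
DDDDDU: Ā=24.0706, payoff=0.0000, prob=0.026112
UDDDDU: Ā=50.5482, payoff=0.0000, prob=0.019584
DUDDDU: Ā=42.0782, payoff=0.0000, prob=0.019584
UUDDDU: Ā=88.3642, payoff=0.0000, prob=0.014688
DDUDDU: Ā=36.1492, payoff=0.0000, prob=0.019584
UDUDDU: Ā=75.9133, payoff=0.0000, prob=0.014688
DUUDDU: Ā=67.4433, payoff=4.4668, prob=0.014688
UUUDDU: Ā=141.6309, payoff=9.3804, prob=0.011016
DDDUDU: Ā=31.9989, payoff=2.2440, prob=0.019584
UDDUDU: Ā=67.1976, payoff=4.7125, prob=0.014688
DUDUDU: Ā=58.7276, payoff=13.1825, prob=0.014688
UUDUDU: Ā=123.3281, payoff=27.6832, prob=0.011016
DDUUDU: Ā=52.7986, payoff=19.1115, prob=0.014688
UDUUDU: Ā=110.8772, payoff=40.1341, prob=0.011016
DUUUDU: Ā=102.4072, payoff=48.6041, prob=0.011016
UUUUDU: Ā=215.0550, payoff=102.0686, prob=0.008262
DDDDUU: Ā=29.0937, payoff=5.1492, prob=0.019584
UDDDUU: Ā=61.0967, payoff=10.8134, prob=0.014688
DUDDUU: Ā=52.6267, payoff=19.2834, prob=0.014688
UUDDUU: Ā=110.5161, payoff=40.4952, prob=0.011016
DDUDUU: Ā=46.6977, payoff=25.2124, prob=0.014688
UDUDUU: Ā=98.0652, payoff=52.9461, prob=0.011016
DUUDUU: Ā=89.5952, payoff=61.4161, prob=0.011016
UUUDUU: Ā=188.1499, payoff=128.9738, prob=0.008262
DDDUUU: Ā=42.5474, payoff=29.3627, prob=0.014688
UDDUUU: Ā=89.3496, payoff=61.6617, prob=0.011016
DUDUUU: Ā=80.8796, payoff=70.1317, prob=0.011016
UUDUUU: Ā=169.8471, payoff=147.2766, prob=0.008262
DDUUUU: Ā=74.9506, payoff=76.0607, prob=0.011016
UDUUUU: Ā=157.3962, payoff=159.7275, prob=0.008262
DUUUUU: Ā=148.9262, payoff=168.1975, prob=0.008262
UUUUUU: Ā=312.7449, payoff=353.2147, prob=0.006196
Price = Σ prob·payoff / R^6 = 16.789968 / 1.194052 = 14.0613

price = 14.0613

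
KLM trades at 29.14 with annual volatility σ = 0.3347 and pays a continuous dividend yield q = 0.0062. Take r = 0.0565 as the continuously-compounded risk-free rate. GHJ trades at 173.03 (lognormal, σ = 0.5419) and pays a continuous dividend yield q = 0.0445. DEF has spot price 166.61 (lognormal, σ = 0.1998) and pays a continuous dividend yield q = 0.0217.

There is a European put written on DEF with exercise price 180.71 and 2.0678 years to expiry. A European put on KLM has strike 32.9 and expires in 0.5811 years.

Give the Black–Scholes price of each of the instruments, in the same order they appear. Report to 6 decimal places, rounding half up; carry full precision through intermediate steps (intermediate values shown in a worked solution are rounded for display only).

[DEF put K=180.71]
σ√T = 0.1998·√2.0678 = 0.287309
d₁ = (ln(S/K) + (r−q+σ²/2)T) / (σ√T) = (ln(166.61/180.71) + (0.0565−0.0217+0.1998²/2)·2.0678) / 0.287309 = (-0.081238 + 0.113233) / 0.287309 = 0.111361
d₂ = d₁ − σ√T = 0.111361 − 0.287309 = -0.175949
e^{−rT} = 0.889736
e^{−qT} = 0.956121
N(−d₁) = 0.455665,  N(−d₂) = 0.569833
price = K·e^{−rT}·N(−d₂) − S·e^{−qT}·N(−d₁) = 91.620093 − 72.587114 = 19.032979
[KLM put K=32.9]
σ√T = 0.3347·√0.5811 = 0.255142
d₁ = (ln(S/K) + (r−q+σ²/2)T) / (σ√T) = (ln(29.14/32.9) + (0.0565−0.0062+0.3347²/2)·0.5811) / 0.255142 = (-0.121361 + 0.061778) / 0.255142 = -0.233529
d₂ = d₁ − σ√T = -0.233529 − 0.255142 = -0.488670
e^{−rT} = 0.967701
e^{−qT} = 0.996404
N(−d₁) = 0.592325,  N(−d₂) = 0.687462
price = K·e^{−rT}·N(−d₂) − S·e^{−qT}·N(−d₁) = 21.886992 − 17.198266 = 4.688726

price(DEF put K=180.71) = 19.032979
price(KLM put K=32.9) = 4.688726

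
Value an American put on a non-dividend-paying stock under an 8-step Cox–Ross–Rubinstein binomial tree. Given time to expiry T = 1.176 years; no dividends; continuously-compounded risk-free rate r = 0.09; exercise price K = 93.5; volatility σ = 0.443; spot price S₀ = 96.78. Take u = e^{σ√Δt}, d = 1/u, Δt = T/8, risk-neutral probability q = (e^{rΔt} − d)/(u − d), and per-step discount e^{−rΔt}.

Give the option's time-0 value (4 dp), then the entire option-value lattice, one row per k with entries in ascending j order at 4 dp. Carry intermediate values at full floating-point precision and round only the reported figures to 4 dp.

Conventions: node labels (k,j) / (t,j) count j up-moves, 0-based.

Δt=0.14700, u=1.18513, d=0.84379, q=0.49666, disc=e^(-rΔt)=0.98686
k=8 terminal: V=max(K-S,0) → 68.6303 58.5699 44.4399 24.5940 0.0000 0.0000 0.0000 0.0000 0.0000
k=7: j=0 S=29.4737 intr=64.0263 cont=62.7974 V=64.0263[EX]; j=1 S=41.3965 intr=52.1035 cont=50.8746 V=52.1035[EX]; j=2 S=58.1423 intr=35.3577 cont=34.1288 V=35.3577[EX]; j=3 S=81.6622 intr=11.8378 cont=12.2165 V=12.2165[hold]; j=4 S=114.6965 intr=0.0000 cont=0.0000 V=0.0000[hold]; j=5 S=161.0938 intr=0.0000 cont=0.0000 V=0.0000[hold]; j=6 S=226.2599 intr=0.0000 cont=0.0000 V=0.0000[hold]; j=7 S=317.7871 intr=0.0000 cont=0.0000 V=0.0000[hold]
k=6: j=0 S=34.9301 intr=58.5699 cont=57.3411 V=58.5699[EX]; j=1 S=49.0601 intr=44.4399 cont=43.2111 V=44.4399[EX]; j=2 S=68.9060 intr=24.5940 cont=23.5508 V=24.5940[EX]; j=3 S=96.7800 intr=0.0000 cont=6.0683 V=6.0683[hold]; j=4 S=135.9297 intr=0.0000 cont=0.0000 V=0.0000[hold]; j=5 S=190.9164 intr=0.0000 cont=0.0000 V=0.0000[hold]; j=6 S=268.1464 intr=0.0000 cont=0.0000 V=0.0000[hold]
k=5: j=0 S=41.3965 intr=52.1035 cont=50.8746 V=52.1035[EX]; j=1 S=58.1423 intr=35.3577 cont=34.1288 V=35.3577[EX]; j=2 S=81.6622 intr=11.8378 cont=15.1908 V=15.1908[hold]; j=3 S=114.6965 intr=0.0000 cont=3.0143 V=3.0143[hold]; j=4 S=161.0938 intr=0.0000 cont=0.0000 V=0.0000[hold]; j=5 S=226.2599 intr=0.0000 cont=0.0000 V=0.0000[hold]
k=4: j=0 S=49.0601 intr=44.4399 cont=43.2111 V=44.4399[EX]; j=1 S=68.9060 intr=24.5940 cont=25.0086 V=25.0086[hold]; j=2 S=96.7800 intr=0.0000 cont=9.0231 V=9.0231[hold]; j=3 S=135.9297 intr=0.0000 cont=1.4973 V=1.4973[hold]; j=4 S=190.9164 intr=0.0000 cont=0.0000 V=0.0000[hold]
k=3: j=0 S=58.1423 intr=35.3577 cont=34.3320 V=35.3577[EX]; j=1 S=81.6622 intr=11.8378 cont=16.8449 V=16.8449[hold]; j=2 S=114.6965 intr=0.0000 cont=5.2159 V=5.2159[hold]; j=3 S=161.0938 intr=0.0000 cont=0.7437 V=0.7437[hold]
k=2: j=0 S=68.9060 intr=24.5940 cont=25.8193 V=25.8193[hold]; j=1 S=96.7800 intr=0.0000 cont=10.9238 V=10.9238[hold]; j=2 S=135.9297 intr=0.0000 cont=2.9554 V=2.9554[hold]
k=1: j=0 S=81.6622 intr=11.8378 cont=18.1793 V=18.1793[hold]; j=1 S=114.6965 intr=0.0000 cont=6.8747 V=6.8747[hold]
k=0: j=0 S=96.7800 intr=0.0000 cont=12.3996 V=12.3996[hold]

price = 12.3996
tree:
12.3996
18.1793 6.8747
25.8193 10.9238 2.9554
35.3577 16.8449 5.2159 0.7437
44.4399 25.0086 9.0231 1.4973 0.0000
52.1035 35.3577 15.1908 3.0143 0.0000 0.0000
58.5699 44.4399 24.5940 6.0683 0.0000 0.0000 0.0000
64.0263 52.1035 35.3577 12.2165 0.0000 0.0000 0.0000 0.0000
68.6303 58.5699 44.4399 24.5940 0.0000 0.0000 0.0000 0.0000 0.0000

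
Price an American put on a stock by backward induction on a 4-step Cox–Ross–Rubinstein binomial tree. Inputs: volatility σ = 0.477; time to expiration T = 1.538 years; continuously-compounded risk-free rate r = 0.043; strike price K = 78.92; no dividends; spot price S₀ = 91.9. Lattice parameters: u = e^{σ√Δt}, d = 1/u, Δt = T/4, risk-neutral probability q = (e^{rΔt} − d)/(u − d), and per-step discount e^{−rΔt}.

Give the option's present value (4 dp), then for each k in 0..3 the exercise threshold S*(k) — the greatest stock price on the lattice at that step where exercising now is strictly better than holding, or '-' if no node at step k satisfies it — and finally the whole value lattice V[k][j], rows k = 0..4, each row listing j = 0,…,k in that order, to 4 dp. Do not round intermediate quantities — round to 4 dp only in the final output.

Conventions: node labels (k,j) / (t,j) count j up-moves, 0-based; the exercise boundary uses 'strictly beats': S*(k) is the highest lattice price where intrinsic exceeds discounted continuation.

price = 12.1653
boundary = - - - 37.8400
tree:
12.1653
19.0557 4.3371
28.7767 8.0813 0.0000
41.0800 15.0576 0.0000 0.0000
50.7689 28.0566 0.0000 0.0000 0.0000

params: Δt=0.38450 u=1.34417 d=0.74395 q=0.45436 e^(-rΔt)=0.98360
t_4 payoffs: 50.7689 28.0566 0.0000 0.0000 0.0000
t_3: node(3,0) S=37.8400 payoff=41.0800 vs cont=39.7859 → 41.0800 [stop]  node(3,1) S=68.3692 payoff=10.5508 vs cont=15.0576 → 15.0576 [wait]  node(3,2) S=123.5294 payoff=0.0000 vs cont=0.0000 → 0.0000 [wait]  node(3,3) S=223.1929 payoff=0.0000 vs cont=0.0000 → 0.0000 [wait]  ⇒ S*(3)=37.8400
t_2: node(2,0) S=50.8634 payoff=28.0566 vs cont=28.7767 → 28.7767 [wait]  node(2,1) S=91.9000 payoff=0.0000 vs cont=8.0813 → 8.0813 [wait]  node(2,2) S=166.0449 payoff=0.0000 vs cont=0.0000 → 0.0000 [wait]  ⇒ S*(2)=-
t_1: node(1,0) S=68.3692 payoff=10.5508 vs cont=19.0557 → 19.0557 [wait]  node(1,1) S=123.5294 payoff=0.0000 vs cont=4.3371 → 4.3371 [wait]  ⇒ S*(1)=-
t_0: node(0,0) S=91.9000 payoff=0.0000 vs cont=12.1653 → 12.1653 [wait]  ⇒ S*(0)=-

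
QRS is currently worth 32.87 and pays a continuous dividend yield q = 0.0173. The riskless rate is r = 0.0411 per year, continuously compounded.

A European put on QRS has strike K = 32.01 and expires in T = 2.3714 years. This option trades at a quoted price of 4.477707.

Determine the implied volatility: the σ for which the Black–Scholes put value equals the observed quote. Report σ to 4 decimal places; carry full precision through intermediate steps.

sigma = 0.3063

At σ = 0.3063 the Black–Scholes value reproduces the quote:
σ√T = 0.3063·√2.3714 = 0.471682
d₁ = (ln(S/K) + (r−q+σ²/2)T) / (σ√T) = (ln(32.87/32.01) + (0.0411−0.0173+0.3063²/2)·2.3714) / 0.471682 = (0.026512 + 0.167681) / 0.471682 = 0.411704
d₂ = d₁ − σ√T = 0.411704 − 0.471682 = -0.059978
e^{−rT} = 0.907135
e^{−qT} = 0.959805
N(−d₁) = 0.340278,  N(−d₂) = 0.523914
V = K·e^{−rT}·N(−d₂) − S·e^{−qT}·N(−d₁) = 15.213073 − 10.735366 = 4.477707 (the quoted price), and the Black–Scholes price is strictly increasing in σ, so σ is unique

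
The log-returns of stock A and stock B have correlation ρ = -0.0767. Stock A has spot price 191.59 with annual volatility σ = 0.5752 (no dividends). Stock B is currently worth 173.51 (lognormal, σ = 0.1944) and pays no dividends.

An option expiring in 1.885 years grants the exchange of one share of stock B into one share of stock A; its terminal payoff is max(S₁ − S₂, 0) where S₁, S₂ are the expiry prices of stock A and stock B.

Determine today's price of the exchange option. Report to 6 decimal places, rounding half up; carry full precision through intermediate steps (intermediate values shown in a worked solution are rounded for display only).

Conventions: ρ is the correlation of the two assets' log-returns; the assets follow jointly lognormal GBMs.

exchange price = 69.695873

σ_eff = √(σ₁² + σ₂² − 2ρσ₁σ₂) = √(0.5752² + 0.1944² − 2·-0.0767·0.5752·0.1944) = 0.621128
d₁ = (ln(S₁/S₂) + (q₂ − q₁ + σ_eff²/2)T) / (σ_eff√T) = (ln(191.59/173.51) + (0.0 − 0.0 + 0.192900)·1.885) / 0.852779 = 0.542624
d₂ = d₁ − σ_eff√T = 0.542624 − 0.852779 = -0.310155
N(d₁) = 0.706306,  N(d₂) = 0.378222
V = S₁·e^{−q₁T}·N(d₁) − S₂·e^{−q₂T}·N(d₂) = 135.321104 − 65.625231 = 69.695873
Key observation: r never enters — measured in units of stock B, the claim is a call on S₁/S₂ struck at 1, so only the dividend yields and σ_eff matter.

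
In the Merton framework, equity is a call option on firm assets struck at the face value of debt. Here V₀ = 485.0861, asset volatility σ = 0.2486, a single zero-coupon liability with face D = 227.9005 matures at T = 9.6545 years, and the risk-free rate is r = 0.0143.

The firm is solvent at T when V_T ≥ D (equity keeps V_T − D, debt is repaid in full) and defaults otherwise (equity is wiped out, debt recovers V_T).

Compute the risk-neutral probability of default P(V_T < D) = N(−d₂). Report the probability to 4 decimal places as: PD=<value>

Equity is a call on the firm's assets struck at D = 227.9005:
d₁ = [ln(V₀/D) + (r + σ²/2)T] / (σ√T)
   = [ln(485.0861/227.9005) + (0.0143 + 0.5·0.2486²)·9.6545] / (0.2486·√9.6545)
   = [0.755417 + 0.436393] / 0.772442 = 1.542912
d₂ = d₁ − σ√T = 1.542912 − 0.772442 = 0.770469
risk-neutral PD = N(−d₂) = N(-0.770469) = 0.220511

PD=0.2205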